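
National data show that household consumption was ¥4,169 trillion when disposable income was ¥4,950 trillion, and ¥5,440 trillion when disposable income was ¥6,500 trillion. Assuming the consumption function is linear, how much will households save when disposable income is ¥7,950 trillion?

S = 1321

MPC = (5440 − 4169)/(6500 − 4950) = 1271/1550 = 0.82
a = 4169 − 0.82(4950) = 4169 − 4059 = 110
C = 110 + 0.82(7950) = 6629
S = 7950 − 6629 = 1321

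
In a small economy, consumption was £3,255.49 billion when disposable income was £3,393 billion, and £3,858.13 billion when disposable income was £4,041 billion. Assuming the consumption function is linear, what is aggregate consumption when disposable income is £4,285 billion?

MPC = (3858.13 − 3255.49)/(4041 − 3393) = 602.64/648 = 0.93
a = 3255.49 − 0.93(3393) = 3255.49 − 3155.49 = 100
C = 100 + 0.93(4285) = 100 + 3985.05 = 4085.05

C = 4085.05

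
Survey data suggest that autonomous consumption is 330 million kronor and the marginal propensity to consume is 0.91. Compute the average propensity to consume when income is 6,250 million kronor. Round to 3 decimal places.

APC = 0.963

C = 330 + 0.91(6250) = 6017.5
APC = C/Y = 6017.5/6250 = 0.963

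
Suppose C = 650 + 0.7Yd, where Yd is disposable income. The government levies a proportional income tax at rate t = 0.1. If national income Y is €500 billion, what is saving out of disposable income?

Yd = (1 − 0.1)(500) = 0.9(500) = 450
C = 650 + 0.7(450) = 650 + 315 = 965
S = Yd − C = 450 − 965 = -515

S = -515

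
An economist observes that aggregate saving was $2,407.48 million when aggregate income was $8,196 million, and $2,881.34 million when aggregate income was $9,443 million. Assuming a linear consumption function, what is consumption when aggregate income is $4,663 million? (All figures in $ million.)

MPS = ΔS/ΔY = (2881.34 − 2407.48)/(9443 − 8196) = 473.86/1247 = 0.38
MPC = 1 − MPS = 0.62
Autonomous saving = 2407.48 − 0.38(8196) = -707, so a = 707
C = 707 + 0.62(4663) = 707 + 2891.06 = 3598.06

C = 3598.06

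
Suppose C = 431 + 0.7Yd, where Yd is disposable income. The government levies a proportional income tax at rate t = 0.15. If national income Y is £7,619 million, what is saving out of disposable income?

Yd = (1 − 0.15)(7619) = 0.85(7619) = 6476.15
C = 431 + 0.7(6476.15) = 431 + 4533.305 = 4964.305
S = Yd − C = 6476.15 − 4964.305 = 1511.845

S = 1511.845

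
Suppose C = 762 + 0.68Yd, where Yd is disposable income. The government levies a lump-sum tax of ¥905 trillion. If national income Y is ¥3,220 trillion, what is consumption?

Yd = Y − T = 3220 − 905 = 2315
C = 762 + 0.68(2315) = 762 + 1574.2 = 2336.2

C = 2336.2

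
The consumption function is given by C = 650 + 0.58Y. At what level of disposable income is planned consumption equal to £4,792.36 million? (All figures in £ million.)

650 + 0.58Y = 4792.36
0.58Y = 4142.36, so Y = 4142.36/0.58 = 7142

Y = 7142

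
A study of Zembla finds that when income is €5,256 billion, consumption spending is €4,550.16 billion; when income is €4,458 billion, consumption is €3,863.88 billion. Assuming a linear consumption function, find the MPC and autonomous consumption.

MPC = ΔC/ΔY = (4550.16 − 3863.88)/(5256 − 4458) = 686.28/798 = 0.86
a = C − MPC·Y = 3863.88 − 0.86(4458) = 3863.88 − 3833.88 = 30

MPC = 0.86; a = 30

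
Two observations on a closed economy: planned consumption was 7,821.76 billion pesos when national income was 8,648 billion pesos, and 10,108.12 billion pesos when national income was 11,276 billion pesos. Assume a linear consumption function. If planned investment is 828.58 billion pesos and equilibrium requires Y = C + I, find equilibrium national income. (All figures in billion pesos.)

MPC = (10108.12 − 7821.76)/(11276 − 8648) = 2286.36/2628 = 0.87
a = 7821.76 − 0.87(8648) = 298
Equilibrium: Y = 298 + 0.87Y + 828.58
0.13Y = 1126.58, so Y = 1126.58/0.13 = 8666

Y = 8666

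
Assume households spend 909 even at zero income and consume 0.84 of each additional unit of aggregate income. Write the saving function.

S = Y − C = Y − (909 + 0.84Y) = -909 + (1 − 0.84)Y

S = -909 + 0.16Y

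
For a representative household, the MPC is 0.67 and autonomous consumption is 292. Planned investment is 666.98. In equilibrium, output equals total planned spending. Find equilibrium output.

Y = 2906

Y = C + I = 292 + 0.67Y + 666.98
Y − 0.67Y = 958.98
0.33Y = 958.98, so Y = 958.98/0.33 = 2906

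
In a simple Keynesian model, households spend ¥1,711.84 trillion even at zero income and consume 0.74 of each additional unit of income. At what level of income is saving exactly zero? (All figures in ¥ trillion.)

At break-even, C = Y: 1711.84 + 0.74Y = Y
0.26Y = 1711.84, so Y = 1711.84/0.26 = 6584

Y = 6584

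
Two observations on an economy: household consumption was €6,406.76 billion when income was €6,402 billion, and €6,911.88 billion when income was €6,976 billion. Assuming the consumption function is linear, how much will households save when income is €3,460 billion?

MPC = (6911.88 − 6406.76)/(6976 − 6402) = 505.12/574 = 0.88
a = 6406.76 − 0.88(6402) = 6406.76 − 5633.76 = 773
C = 773 + 0.88(3460) = 3817.8
S = 3460 − 3817.8 = -357.8

S = -357.8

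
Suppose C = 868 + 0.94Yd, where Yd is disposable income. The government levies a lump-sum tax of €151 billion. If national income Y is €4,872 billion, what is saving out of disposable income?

S = -584.74

Yd = Y − T = 4872 − 151 = 4721
C = 868 + 0.94(4721) = 868 + 4437.74 = 5305.74
S = Yd − C = 4721 − 5305.74 = -584.74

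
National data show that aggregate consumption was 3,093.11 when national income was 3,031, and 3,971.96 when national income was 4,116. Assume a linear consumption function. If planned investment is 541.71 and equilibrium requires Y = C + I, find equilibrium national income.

MPC = (3971.96 − 3093.11)/(4116 − 3031) = 878.85/1085 = 0.81
a = 3093.11 − 0.81(3031) = 638
Equilibrium: Y = 638 + 0.81Y + 541.71
0.19Y = 1179.71, so Y = 1179.71/0.19 = 6209

Y = 6209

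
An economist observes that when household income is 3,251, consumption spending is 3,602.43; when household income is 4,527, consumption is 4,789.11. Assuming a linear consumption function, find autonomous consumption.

MPC = ΔC/ΔY = (4789.11 − 3602.43)/(4527 − 3251) = 1186.68/1276 = 0.93
a = C − MPC·Y = 3602.43 − 0.93(3251) = 3602.43 − 3023.43 = 579

a = 579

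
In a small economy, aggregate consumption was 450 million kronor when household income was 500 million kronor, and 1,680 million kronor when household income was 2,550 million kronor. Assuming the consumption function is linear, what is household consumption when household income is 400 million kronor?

MPC = (1680 − 450)/(2550 − 500) = 1230/2050 = 0.6
a = 450 − 0.6(500) = 450 − 300 = 150
C = 150 + 0.6(400) = 150 + 240 = 390

C = 390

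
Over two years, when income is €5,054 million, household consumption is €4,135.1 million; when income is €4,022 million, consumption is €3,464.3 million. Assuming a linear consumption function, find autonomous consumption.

a = 850

MPC = ΔC/ΔY = (4135.1 − 3464.3)/(5054 − 4022) = 670.8/1032 = 0.65
a = C − MPC·Y = 3464.3 − 0.65(4022) = 3464.3 − 2614.3 = 850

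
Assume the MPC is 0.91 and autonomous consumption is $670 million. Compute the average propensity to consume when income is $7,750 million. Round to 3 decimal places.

C = 670 + 0.91(7750) = 7722.5
APC = C/Y = 7722.5/7750 = 0.996

APC = 0.996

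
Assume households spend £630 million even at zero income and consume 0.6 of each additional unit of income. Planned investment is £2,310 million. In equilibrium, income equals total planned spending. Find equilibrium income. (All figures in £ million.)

Y = C + I = 630 + 0.6Y + 2310
Y − 0.6Y = 2940
0.4Y = 2940, so Y = 2940/0.4 = 7350

Y = 7350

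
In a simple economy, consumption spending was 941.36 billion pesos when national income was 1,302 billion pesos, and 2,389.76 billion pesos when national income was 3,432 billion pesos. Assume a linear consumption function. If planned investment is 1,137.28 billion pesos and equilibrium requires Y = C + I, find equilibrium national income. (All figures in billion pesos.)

Y = 3729

MPC = (2389.76 − 941.36)/(3432 − 1302) = 1448.4/2130 = 0.68
a = 941.36 − 0.68(1302) = 56
Equilibrium: Y = 56 + 0.68Y + 1137.28
0.32Y = 1193.28, so Y = 1193.28/0.32 = 3729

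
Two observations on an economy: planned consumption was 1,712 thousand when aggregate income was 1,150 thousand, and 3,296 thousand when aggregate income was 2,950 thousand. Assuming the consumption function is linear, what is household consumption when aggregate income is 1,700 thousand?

MPC = (3296 − 1712)/(2950 − 1150) = 1584/1800 = 0.88
a = 1712 − 0.88(1150) = 1712 − 1012 = 700
C = 700 + 0.88(1700) = 700 + 1496 = 2196

C = 2196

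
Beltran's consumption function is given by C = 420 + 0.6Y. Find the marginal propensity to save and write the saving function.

MPS = 0.4; S = -420 + 0.4Y

MPS = 1 − MPC = 1 − 0.6 = 0.4
S = Y − C = -420 + 0.4Y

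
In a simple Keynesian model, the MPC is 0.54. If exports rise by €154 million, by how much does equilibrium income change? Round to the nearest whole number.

ΔY ≈ 335

The multiplier is 1/(1 − MPC) = 1/0.46.
ΔY = 154/0.46 = 334.78 ≈ 335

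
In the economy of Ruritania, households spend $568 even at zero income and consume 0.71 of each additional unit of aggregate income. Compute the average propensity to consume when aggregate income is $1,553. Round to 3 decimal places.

APC = 1.076

C = 568 + 0.71(1553) = 1670.63
APC = C/Y = 1670.63/1553 = 1.076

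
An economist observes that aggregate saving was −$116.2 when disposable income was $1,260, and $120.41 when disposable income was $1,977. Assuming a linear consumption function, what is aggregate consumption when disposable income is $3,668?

C = 2989.56

MPS = ΔS/ΔY = (120.41 − (-116.2))/(1977 − 1260) = 236.61/717 = 0.33
MPC = 1 − MPS = 0.67
Autonomous saving = -116.2 − 0.33(1260) = -532, so a = 532
C = 532 + 0.67(3668) = 532 + 2457.56 = 2989.56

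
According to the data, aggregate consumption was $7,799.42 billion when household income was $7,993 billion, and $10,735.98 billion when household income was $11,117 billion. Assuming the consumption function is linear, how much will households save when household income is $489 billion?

S = -256.66

MPC = (10735.98 − 7799.42)/(11117 − 7993) = 2936.56/3124 = 0.94
a = 7799.42 − 0.94(7993) = 7799.42 − 7513.42 = 286
C = 286 + 0.94(489) = 745.66
S = 489 − 745.66 = -256.66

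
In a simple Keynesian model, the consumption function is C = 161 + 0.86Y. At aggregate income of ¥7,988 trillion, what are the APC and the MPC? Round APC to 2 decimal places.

MPC = 0.86 (the slope of the consumption function)
C = 161 + 0.86(7988) = 7030.68, so APC = 7030.68/7988 = 0.88

APC = 0.88; MPC = 0.86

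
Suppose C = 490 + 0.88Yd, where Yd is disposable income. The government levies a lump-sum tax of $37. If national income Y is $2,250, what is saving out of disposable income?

Yd = Y − T = 2250 − 37 = 2213
C = 490 + 0.88(2213) = 490 + 1947.44 = 2437.44
S = Yd − C = 2213 − 2437.44 = -224.44

S = -224.44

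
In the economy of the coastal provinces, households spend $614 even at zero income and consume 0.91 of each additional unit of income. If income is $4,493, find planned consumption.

C = 4702.63

C = 614 + 0.91(4493) = 614 + 4088.63 = 4702.63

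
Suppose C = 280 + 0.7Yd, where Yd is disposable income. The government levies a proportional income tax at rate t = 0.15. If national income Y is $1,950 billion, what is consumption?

Yd = (1 − 0.15)(1950) = 0.85(1950) = 1657.5
C = 280 + 0.7(1657.5) = 280 + 1160.25 = 1440.25

C = 1440.25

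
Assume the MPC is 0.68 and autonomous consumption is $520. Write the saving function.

S = -520 + 0.32Y

S = Y − C = Y − (520 + 0.68Y) = -520 + (1 − 0.68)Y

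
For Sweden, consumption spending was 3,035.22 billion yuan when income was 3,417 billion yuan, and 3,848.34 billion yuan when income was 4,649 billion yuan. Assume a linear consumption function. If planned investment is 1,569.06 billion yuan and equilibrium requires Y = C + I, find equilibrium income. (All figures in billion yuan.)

MPC = (3848.34 − 3035.22)/(4649 − 3417) = 813.12/1232 = 0.66
a = 3035.22 − 0.66(3417) = 780
Equilibrium: Y = 780 + 0.66Y + 1569.06
0.34Y = 2349.06, so Y = 2349.06/0.34 = 6909

Y = 6909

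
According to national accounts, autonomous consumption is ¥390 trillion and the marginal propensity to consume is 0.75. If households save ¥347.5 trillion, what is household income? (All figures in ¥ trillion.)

Y = 2950

S = Y − C = -390 + 0.25Y
-390 + 0.25Y = 347.5, so 0.25Y = 737.5 and Y = 2950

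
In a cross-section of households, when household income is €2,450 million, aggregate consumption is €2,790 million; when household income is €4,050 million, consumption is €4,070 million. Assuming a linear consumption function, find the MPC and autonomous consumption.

MPC = ΔC/ΔY = (4070 − 2790)/(4050 − 2450) = 1280/1600 = 0.8
a = C − MPC·Y = 2790 − 0.8(2450) = 2790 − 1960 = 830

MPC = 0.8; a = 830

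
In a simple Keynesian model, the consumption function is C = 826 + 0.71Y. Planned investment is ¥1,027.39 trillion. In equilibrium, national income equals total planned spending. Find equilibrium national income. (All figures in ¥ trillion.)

Y = C + I = 826 + 0.71Y + 1027.39
Y − 0.71Y = 1853.39
0.29Y = 1853.39, so Y = 1853.39/0.29 = 6391

Y = 6391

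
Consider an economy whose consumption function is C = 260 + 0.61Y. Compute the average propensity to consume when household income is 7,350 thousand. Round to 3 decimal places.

C = 260 + 0.61(7350) = 4743.5
APC = C/Y = 4743.5/7350 = 0.645

APC = 0.645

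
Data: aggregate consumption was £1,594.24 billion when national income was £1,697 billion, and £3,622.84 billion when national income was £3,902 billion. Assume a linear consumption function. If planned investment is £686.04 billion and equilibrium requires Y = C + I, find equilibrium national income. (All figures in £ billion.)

MPC = (3622.84 − 1594.24)/(3902 − 1697) = 2028.6/2205 = 0.92
a = 1594.24 − 0.92(1697) = 33
Equilibrium: Y = 33 + 0.92Y + 686.04
0.08Y = 719.04, so Y = 719.04/0.08 = 8988

Y = 8988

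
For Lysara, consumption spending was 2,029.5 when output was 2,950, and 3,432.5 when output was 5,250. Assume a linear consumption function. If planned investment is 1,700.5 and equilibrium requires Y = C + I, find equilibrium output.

Y = 4950

MPC = (3432.5 − 2029.5)/(5250 − 2950) = 1403/2300 = 0.61
a = 2029.5 − 0.61(2950) = 230
Equilibrium: Y = 230 + 0.61Y + 1700.5
0.39Y = 1930.5, so Y = 1930.5/0.39 = 4950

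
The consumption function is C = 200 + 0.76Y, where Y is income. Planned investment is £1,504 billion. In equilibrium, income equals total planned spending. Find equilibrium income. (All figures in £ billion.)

Y = 7100

Y = C + I = 200 + 0.76Y + 1504
Y − 0.76Y = 1704
0.24Y = 1704, so Y = 1704/0.24 = 7100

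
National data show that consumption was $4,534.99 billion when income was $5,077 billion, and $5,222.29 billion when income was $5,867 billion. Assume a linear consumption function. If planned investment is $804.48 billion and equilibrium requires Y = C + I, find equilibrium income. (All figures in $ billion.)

Y = 7096

MPC = (5222.29 − 4534.99)/(5867 − 5077) = 687.3/790 = 0.87
a = 4534.99 − 0.87(5077) = 118
Equilibrium: Y = 118 + 0.87Y + 804.48
0.13Y = 922.48, so Y = 922.48/0.13 = 7096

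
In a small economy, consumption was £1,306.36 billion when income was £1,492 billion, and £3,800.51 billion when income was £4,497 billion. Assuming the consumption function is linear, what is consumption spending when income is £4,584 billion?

C = 3872.72

MPC = (3800.51 − 1306.36)/(4497 − 1492) = 2494.15/3005 = 0.83
a = 1306.36 − 0.83(1492) = 1306.36 − 1238.36 = 68
C = 68 + 0.83(4584) = 68 + 3804.72 = 3872.72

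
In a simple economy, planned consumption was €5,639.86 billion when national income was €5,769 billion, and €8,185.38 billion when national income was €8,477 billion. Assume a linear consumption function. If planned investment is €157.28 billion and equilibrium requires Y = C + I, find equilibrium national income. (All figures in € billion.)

Y = 6238

MPC = (8185.38 − 5639.86)/(8477 − 5769) = 2545.52/2708 = 0.94
a = 5639.86 − 0.94(5769) = 217
Equilibrium: Y = 217 + 0.94Y + 157.28
0.06Y = 374.28, so Y = 374.28/0.06 = 6238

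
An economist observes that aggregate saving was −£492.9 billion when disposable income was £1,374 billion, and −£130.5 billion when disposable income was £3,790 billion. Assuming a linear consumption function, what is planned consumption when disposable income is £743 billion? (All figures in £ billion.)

C = 1330.55

MPS = ΔS/ΔY = (-130.5 − (-492.9))/(3790 − 1374) = 362.4/2416 = 0.15
MPC = 1 − MPS = 0.85
Autonomous saving = -492.9 − 0.15(1374) = -699, so a = 699
C = 699 + 0.85(743) = 699 + 631.55 = 1330.55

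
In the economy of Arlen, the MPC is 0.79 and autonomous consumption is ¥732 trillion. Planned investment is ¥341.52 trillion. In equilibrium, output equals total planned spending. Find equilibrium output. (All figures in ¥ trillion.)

Y = 5112

Y = C + I = 732 + 0.79Y + 341.52
Y − 0.79Y = 1073.52
0.21Y = 1073.52, so Y = 1073.52/0.21 = 5112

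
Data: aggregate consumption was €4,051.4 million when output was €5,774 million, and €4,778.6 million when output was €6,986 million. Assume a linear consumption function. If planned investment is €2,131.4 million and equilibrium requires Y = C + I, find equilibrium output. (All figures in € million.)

MPC = (4778.6 − 4051.4)/(6986 − 5774) = 727.2/1212 = 0.6
a = 4051.4 − 0.6(5774) = 587
Equilibrium: Y = 587 + 0.6Y + 2131.4
0.4Y = 2718.4, so Y = 2718.4/0.4 = 6796

Y = 6796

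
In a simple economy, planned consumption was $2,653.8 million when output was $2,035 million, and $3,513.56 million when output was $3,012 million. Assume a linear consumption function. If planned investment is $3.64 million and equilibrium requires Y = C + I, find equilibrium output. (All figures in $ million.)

Y = 7222

MPC = (3513.56 − 2653.8)/(3012 − 2035) = 859.76/977 = 0.88
a = 2653.8 − 0.88(2035) = 863
Equilibrium: Y = 863 + 0.88Y + 3.64
0.12Y = 866.64, so Y = 866.64/0.12 = 7222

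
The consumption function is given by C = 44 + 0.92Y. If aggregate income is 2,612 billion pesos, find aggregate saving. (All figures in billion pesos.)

C = 44 + 0.92(2612) = 44 + 2403.04 = 2447.04
S = Y − C = 2612 − 2447.04 = 164.96

S = 164.96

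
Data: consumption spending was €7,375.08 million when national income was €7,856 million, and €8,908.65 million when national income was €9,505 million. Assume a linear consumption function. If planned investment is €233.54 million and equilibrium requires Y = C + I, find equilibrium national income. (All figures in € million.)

Y = 4322

MPC = (8908.65 − 7375.08)/(9505 − 7856) = 1533.57/1649 = 0.93
a = 7375.08 − 0.93(7856) = 69
Equilibrium: Y = 69 + 0.93Y + 233.54
0.07Y = 302.54, so Y = 302.54/0.07 = 4322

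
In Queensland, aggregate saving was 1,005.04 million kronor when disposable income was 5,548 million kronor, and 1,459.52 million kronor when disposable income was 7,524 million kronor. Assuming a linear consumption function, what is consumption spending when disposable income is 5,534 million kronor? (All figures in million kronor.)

C = 4532.18

MPS = ΔS/ΔY = (1459.52 − 1005.04)/(7524 − 5548) = 454.48/1976 = 0.23
MPC = 1 − MPS = 0.77
Autonomous saving = 1005.04 − 0.23(5548) = -271, so a = 271
C = 271 + 0.77(5534) = 271 + 4261.18 = 4532.18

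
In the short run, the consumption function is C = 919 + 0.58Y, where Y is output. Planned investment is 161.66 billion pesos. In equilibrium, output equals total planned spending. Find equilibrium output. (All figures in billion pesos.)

Y = C + I = 919 + 0.58Y + 161.66
Y − 0.58Y = 1080.66
0.42Y = 1080.66, so Y = 1080.66/0.42 = 2573

Y = 2573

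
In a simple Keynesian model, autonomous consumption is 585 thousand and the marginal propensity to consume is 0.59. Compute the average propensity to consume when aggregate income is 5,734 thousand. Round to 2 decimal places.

APC = 0.69

C = 585 + 0.59(5734) = 3968.06
APC = C/Y = 3968.06/5734 = 0.69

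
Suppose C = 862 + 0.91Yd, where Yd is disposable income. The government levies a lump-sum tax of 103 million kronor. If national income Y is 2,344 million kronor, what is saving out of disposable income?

Yd = Y − T = 2344 − 103 = 2241
C = 862 + 0.91(2241) = 862 + 2039.31 = 2901.31
S = Yd − C = 2241 − 2901.31 = -660.31

S = -660.31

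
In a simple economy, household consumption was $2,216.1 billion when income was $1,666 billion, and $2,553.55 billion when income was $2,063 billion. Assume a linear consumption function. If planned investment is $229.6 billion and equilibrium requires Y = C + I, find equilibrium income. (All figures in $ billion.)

MPC = (2553.55 − 2216.1)/(2063 − 1666) = 337.45/397 = 0.85
a = 2216.1 − 0.85(1666) = 800
Equilibrium: Y = 800 + 0.85Y + 229.6
0.15Y = 1029.6, so Y = 1029.6/0.15 = 6864

Y = 6864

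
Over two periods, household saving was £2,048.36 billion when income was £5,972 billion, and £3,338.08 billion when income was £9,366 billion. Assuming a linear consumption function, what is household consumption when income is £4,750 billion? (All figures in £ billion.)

MPS = ΔS/ΔY = (3338.08 − 2048.36)/(9366 − 5972) = 1289.72/3394 = 0.38
MPC = 1 − MPS = 0.62
Autonomous saving = 2048.36 − 0.38(5972) = -221, so a = 221
C = 221 + 0.62(4750) = 221 + 2945 = 3166

C = 3166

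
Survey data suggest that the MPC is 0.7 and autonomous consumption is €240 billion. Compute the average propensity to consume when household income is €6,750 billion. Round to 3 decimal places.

C = 240 + 0.7(6750) = 4965
APC = C/Y = 4965/6750 = 0.736

APC = 0.736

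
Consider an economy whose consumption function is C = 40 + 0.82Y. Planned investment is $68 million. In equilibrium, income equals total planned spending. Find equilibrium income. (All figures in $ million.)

Y = 600

Y = C + I = 40 + 0.82Y + 68
Y − 0.82Y = 108
0.18Y = 108, so Y = 108/0.18 = 600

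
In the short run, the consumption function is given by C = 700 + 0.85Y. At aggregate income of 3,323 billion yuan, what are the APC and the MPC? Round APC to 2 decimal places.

MPC = 0.85 (the slope of the consumption function)
C = 700 + 0.85(3323) = 3524.55, so APC = 3524.55/3323 = 1.06

APC = 1.06; MPC = 0.85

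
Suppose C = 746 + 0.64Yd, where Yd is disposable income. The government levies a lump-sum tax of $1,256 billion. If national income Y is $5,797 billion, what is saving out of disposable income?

Yd = Y − T = 5797 − 1256 = 4541
C = 746 + 0.64(4541) = 746 + 2906.24 = 3652.24
S = Yd − C = 4541 − 3652.24 = 888.76

S = 888.76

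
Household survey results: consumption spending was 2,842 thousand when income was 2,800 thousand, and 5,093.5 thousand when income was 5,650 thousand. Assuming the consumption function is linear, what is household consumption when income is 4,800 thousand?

C = 4422

MPC = (5093.5 − 2842)/(5650 − 2800) = 2251.5/2850 = 0.79
a = 2842 − 0.79(2800) = 2842 − 2212 = 630
C = 630 + 0.79(4800) = 630 + 3792 = 4422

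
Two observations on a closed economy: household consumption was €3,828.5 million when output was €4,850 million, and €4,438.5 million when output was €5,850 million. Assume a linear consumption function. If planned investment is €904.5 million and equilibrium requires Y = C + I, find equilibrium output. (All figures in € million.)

Y = 4550

MPC = (4438.5 − 3828.5)/(5850 − 4850) = 610/1000 = 0.61
a = 3828.5 − 0.61(4850) = 870
Equilibrium: Y = 870 + 0.61Y + 904.5
0.39Y = 1774.5, so Y = 1774.5/0.39 = 4550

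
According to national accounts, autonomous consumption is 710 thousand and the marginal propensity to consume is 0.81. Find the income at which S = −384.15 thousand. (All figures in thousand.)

Y = 1715

S = Y − C = -710 + 0.19Y
-710 + 0.19Y = -384.15, so 0.19Y = 325.85 and Y = 1715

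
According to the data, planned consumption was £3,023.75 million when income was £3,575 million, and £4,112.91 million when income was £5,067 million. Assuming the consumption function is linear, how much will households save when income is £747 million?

MPC = (4112.91 − 3023.75)/(5067 − 3575) = 1089.16/1492 = 0.73
a = 3023.75 − 0.73(3575) = 3023.75 − 2609.75 = 414
C = 414 + 0.73(747) = 959.31
S = 747 − 959.31 = -212.31

S = -212.31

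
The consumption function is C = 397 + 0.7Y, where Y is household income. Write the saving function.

S = Y − C = Y − (397 + 0.7Y) = -397 + (1 − 0.7)Y

S = -397 + 0.3Y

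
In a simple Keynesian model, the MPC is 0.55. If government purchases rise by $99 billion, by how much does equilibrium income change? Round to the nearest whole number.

ΔY ≈ 220

The multiplier is 1/(1 − MPC) = 1/0.45.
ΔY = 99/0.45 = 220.00 ≈ 220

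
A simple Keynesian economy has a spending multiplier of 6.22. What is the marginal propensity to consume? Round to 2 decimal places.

k = 1/(1 − MPC), so 1 − MPC = 1/k = 1/6.22 = 0.1608
MPC = 1 − 0.1608 = 0.84

MPC = 0.84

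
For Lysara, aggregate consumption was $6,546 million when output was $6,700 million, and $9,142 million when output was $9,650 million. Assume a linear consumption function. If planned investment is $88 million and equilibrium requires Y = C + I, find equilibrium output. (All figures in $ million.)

MPC = (9142 − 6546)/(9650 − 6700) = 2596/2950 = 0.88
a = 6546 − 0.88(6700) = 650
Equilibrium: Y = 650 + 0.88Y + 88
0.12Y = 738, so Y = 738/0.12 = 6150

Y = 6150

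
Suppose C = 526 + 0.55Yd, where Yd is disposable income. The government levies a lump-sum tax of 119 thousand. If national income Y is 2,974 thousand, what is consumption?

C = 2096.25

Yd = Y − T = 2974 − 119 = 2855
C = 526 + 0.55(2855) = 526 + 1570.25 = 2096.25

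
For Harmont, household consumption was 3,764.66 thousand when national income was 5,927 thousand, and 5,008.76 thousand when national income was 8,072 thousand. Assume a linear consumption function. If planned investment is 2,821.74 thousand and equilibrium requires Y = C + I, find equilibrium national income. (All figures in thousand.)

Y = 7497

MPC = (5008.76 − 3764.66)/(8072 − 5927) = 1244.1/2145 = 0.58
a = 3764.66 − 0.58(5927) = 327
Equilibrium: Y = 327 + 0.58Y + 2821.74
0.42Y = 3148.74, so Y = 3148.74/0.42 = 7497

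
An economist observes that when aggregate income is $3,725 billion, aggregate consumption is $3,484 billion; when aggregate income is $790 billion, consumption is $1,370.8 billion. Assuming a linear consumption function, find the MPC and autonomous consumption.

MPC = 0.72; a = 802

MPC = ΔC/ΔY = (3484 − 1370.8)/(3725 − 790) = 2113.2/2935 = 0.72
a = C − MPC·Y = 1370.8 − 0.72(790) = 1370.8 − 568.8 = 802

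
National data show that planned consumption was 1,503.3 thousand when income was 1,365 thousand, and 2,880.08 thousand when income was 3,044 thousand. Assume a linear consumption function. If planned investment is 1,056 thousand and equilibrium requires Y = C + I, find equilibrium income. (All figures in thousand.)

Y = 8000

MPC = (2880.08 − 1503.3)/(3044 − 1365) = 1376.78/1679 = 0.82
a = 1503.3 − 0.82(1365) = 384
Equilibrium: Y = 384 + 0.82Y + 1056
0.18Y = 1440, so Y = 1440/0.18 = 8000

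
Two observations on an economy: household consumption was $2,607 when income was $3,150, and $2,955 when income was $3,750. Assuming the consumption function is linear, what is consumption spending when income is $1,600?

MPC = (2955 − 2607)/(3750 − 3150) = 348/600 = 0.58
a = 2607 − 0.58(3150) = 2607 − 1827 = 780
C = 780 + 0.58(1600) = 780 + 928 = 1708

C = 1708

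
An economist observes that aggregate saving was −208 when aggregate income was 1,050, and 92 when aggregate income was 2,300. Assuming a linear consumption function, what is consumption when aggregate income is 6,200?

MPS = ΔS/ΔY = (92 − (-208))/(2300 − 1050) = 300/1250 = 0.24
MPC = 1 − MPS = 0.76
Autonomous saving = -208 − 0.24(1050) = -460, so a = 460
C = 460 + 0.76(6200) = 460 + 4712 = 5172

C = 5172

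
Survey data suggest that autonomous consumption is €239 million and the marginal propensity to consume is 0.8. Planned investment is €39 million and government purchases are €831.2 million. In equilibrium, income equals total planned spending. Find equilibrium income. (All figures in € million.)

Y = 5546

Y = C + I + G = 239 + 0.8Y + 39 + 831.2
Y − 0.8Y = 1109.2
0.2Y = 1109.2, so Y = 1109.2/0.2 = 5546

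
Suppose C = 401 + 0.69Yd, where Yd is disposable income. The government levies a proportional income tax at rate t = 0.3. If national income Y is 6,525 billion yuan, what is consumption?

C = 3552.575

Yd = (1 − 0.3)(6525) = 0.7(6525) = 4567.5
C = 401 + 0.69(4567.5) = 401 + 3151.575 = 3552.575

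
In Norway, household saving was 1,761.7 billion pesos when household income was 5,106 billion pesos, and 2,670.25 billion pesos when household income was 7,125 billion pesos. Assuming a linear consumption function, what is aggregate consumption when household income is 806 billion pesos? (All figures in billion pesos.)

C = 979.3

MPS = ΔS/ΔY = (2670.25 − 1761.7)/(7125 − 5106) = 908.55/2019 = 0.45
MPC = 1 − MPS = 0.55
Autonomous saving = 1761.7 − 0.45(5106) = -536, so a = 536
C = 536 + 0.55(806) = 536 + 443.3 = 979.3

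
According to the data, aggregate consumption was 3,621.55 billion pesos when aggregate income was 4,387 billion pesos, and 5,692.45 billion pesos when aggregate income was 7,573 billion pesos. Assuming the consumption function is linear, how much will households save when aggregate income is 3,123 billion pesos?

S = 323.05

MPC = (5692.45 − 3621.55)/(7573 − 4387) = 2070.9/3186 = 0.65
a = 3621.55 − 0.65(4387) = 3621.55 − 2851.55 = 770
C = 770 + 0.65(3123) = 2799.95
S = 3123 − 2799.95 = 323.05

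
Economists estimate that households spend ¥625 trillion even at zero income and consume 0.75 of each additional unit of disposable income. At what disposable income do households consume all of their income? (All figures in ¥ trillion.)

At break-even, C = Y: 625 + 0.75Y = Y
0.25Y = 625, so Y = 625/0.25 = 2500

Y = 2500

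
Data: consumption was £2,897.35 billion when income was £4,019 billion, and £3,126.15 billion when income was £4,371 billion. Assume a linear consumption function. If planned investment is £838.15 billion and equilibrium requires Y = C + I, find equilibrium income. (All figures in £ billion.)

Y = 3209

MPC = (3126.15 − 2897.35)/(4371 − 4019) = 228.8/352 = 0.65
a = 2897.35 − 0.65(4019) = 285
Equilibrium: Y = 285 + 0.65Y + 838.15
0.35Y = 1123.15, so Y = 1123.15/0.35 = 3209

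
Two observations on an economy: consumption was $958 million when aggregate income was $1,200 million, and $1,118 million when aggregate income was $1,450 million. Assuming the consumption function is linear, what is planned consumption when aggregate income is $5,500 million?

MPC = (1118 − 958)/(1450 − 1200) = 160/250 = 0.64
a = 958 − 0.64(1200) = 958 − 768 = 190
C = 190 + 0.64(5500) = 190 + 3520 = 3710

C = 3710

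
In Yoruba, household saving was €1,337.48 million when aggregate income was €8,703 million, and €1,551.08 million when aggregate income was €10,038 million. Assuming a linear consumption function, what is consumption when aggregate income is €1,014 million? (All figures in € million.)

C = 906.76

MPS = ΔS/ΔY = (1551.08 − 1337.48)/(10038 − 8703) = 213.6/1335 = 0.16
MPC = 1 − MPS = 0.84
Autonomous saving = 1337.48 − 0.16(8703) = -55, so a = 55
C = 55 + 0.84(1014) = 55 + 851.76 = 906.76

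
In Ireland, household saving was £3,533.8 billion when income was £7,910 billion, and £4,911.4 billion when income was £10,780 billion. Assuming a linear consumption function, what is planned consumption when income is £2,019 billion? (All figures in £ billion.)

MPS = ΔS/ΔY = (4911.4 − 3533.8)/(10780 − 7910) = 1377.6/2870 = 0.48
MPC = 1 − MPS = 0.52
Autonomous saving = 3533.8 − 0.48(7910) = -263, so a = 263
C = 263 + 0.52(2019) = 263 + 1049.88 = 1312.88

C = 1312.88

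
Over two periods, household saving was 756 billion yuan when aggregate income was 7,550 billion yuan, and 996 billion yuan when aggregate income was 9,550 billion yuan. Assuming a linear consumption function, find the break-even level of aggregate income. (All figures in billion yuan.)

Y = 1250

MPS = ΔS/ΔY = (996 − 756)/(9550 − 7550) = 240/2000 = 0.12
MPC = 1 − MPS = 0.88
From S(7550) = 756: −a + 0.12(7550) = 756, so a = 906 − 756 = 150
Break-even (S = 0): Y = a/MPS = 150/0.12 = 1250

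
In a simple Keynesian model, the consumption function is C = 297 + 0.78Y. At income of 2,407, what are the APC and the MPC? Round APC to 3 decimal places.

MPC = 0.78 (the slope of the consumption function)
C = 297 + 0.78(2407) = 2174.46, so APC = 2174.46/2407 = 0.903

APC = 0.903; MPC = 0.78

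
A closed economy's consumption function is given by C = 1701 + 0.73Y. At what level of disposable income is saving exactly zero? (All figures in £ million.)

At break-even, C = Y: 1701 + 0.73Y = Y
0.27Y = 1701, so Y = 1701/0.27 = 6300

Y = 6300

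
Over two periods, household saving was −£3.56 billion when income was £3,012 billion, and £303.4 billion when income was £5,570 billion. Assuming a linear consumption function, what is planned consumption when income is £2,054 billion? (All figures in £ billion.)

C = 2172.52

MPS = ΔS/ΔY = (303.4 − (-3.56))/(5570 − 3012) = 306.96/2558 = 0.12
MPC = 1 − MPS = 0.88
Autonomous saving = -3.56 − 0.12(3012) = -365, so a = 365
C = 365 + 0.88(2054) = 365 + 1807.52 = 2172.52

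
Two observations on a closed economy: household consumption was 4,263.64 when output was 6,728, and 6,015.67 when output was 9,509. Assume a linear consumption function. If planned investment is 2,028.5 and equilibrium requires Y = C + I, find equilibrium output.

Y = 5550

MPC = (6015.67 − 4263.64)/(9509 − 6728) = 1752.03/2781 = 0.63
a = 4263.64 − 0.63(6728) = 25
Equilibrium: Y = 25 + 0.63Y + 2028.5
0.37Y = 2053.5, so Y = 2053.5/0.37 = 5550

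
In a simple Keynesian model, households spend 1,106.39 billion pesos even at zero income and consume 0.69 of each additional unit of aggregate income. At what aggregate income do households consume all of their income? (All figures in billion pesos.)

At break-even, C = Y: 1106.39 + 0.69Y = Y
0.31Y = 1106.39, so Y = 1106.39/0.31 = 3569

Y = 3569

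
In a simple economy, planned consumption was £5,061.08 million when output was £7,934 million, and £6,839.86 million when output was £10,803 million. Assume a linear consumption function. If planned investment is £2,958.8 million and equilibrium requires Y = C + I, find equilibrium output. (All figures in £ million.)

Y = 8160

MPC = (6839.86 − 5061.08)/(10803 − 7934) = 1778.78/2869 = 0.62
a = 5061.08 − 0.62(7934) = 142
Equilibrium: Y = 142 + 0.62Y + 2958.8
0.38Y = 3100.8, so Y = 3100.8/0.38 = 8160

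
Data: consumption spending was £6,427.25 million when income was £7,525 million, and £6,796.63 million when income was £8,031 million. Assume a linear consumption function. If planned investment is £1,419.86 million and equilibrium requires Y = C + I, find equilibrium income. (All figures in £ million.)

MPC = (6796.63 − 6427.25)/(8031 − 7525) = 369.38/506 = 0.73
a = 6427.25 − 0.73(7525) = 934
Equilibrium: Y = 934 + 0.73Y + 1419.86
0.27Y = 2353.86, so Y = 2353.86/0.27 = 8718

Y = 8718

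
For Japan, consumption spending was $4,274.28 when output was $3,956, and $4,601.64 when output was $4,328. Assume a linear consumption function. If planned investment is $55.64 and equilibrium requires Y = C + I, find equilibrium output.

Y = 7072

MPC = (4601.64 − 4274.28)/(4328 − 3956) = 327.36/372 = 0.88
a = 4274.28 − 0.88(3956) = 793
Equilibrium: Y = 793 + 0.88Y + 55.64
0.12Y = 848.64, so Y = 848.64/0.12 = 7072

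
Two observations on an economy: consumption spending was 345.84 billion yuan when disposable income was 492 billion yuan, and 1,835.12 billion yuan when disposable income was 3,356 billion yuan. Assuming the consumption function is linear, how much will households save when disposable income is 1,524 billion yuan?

S = 641.52

MPC = (1835.12 − 345.84)/(3356 − 492) = 1489.28/2864 = 0.52
a = 345.84 − 0.52(492) = 345.84 − 255.84 = 90
C = 90 + 0.52(1524) = 882.48
S = 1524 − 882.48 = 641.52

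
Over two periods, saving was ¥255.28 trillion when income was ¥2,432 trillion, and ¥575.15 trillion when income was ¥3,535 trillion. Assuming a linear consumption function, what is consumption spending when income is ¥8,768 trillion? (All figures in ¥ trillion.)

MPS = ΔS/ΔY = (575.15 − 255.28)/(3535 − 2432) = 319.87/1103 = 0.29
MPC = 1 − MPS = 0.71
Autonomous saving = 255.28 − 0.29(2432) = -450, so a = 450
C = 450 + 0.71(8768) = 450 + 6225.28 = 6675.28

C = 6675.28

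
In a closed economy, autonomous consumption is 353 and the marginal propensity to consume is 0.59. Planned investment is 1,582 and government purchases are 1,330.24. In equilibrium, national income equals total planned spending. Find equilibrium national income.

Y = 7964

Y = C + I + G = 353 + 0.59Y + 1582 + 1330.24
Y − 0.59Y = 3265.24
0.41Y = 3265.24, so Y = 3265.24/0.41 = 7964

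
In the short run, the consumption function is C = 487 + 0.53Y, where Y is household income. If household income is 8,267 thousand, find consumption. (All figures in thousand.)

C = 4868.51

C = 487 + 0.53(8267) = 487 + 4381.51 = 4868.51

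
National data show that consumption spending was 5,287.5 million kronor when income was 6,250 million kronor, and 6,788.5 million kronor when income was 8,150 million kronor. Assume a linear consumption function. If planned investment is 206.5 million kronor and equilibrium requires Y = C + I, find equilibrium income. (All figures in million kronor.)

Y = 2650

MPC = (6788.5 − 5287.5)/(8150 − 6250) = 1501/1900 = 0.79
a = 5287.5 − 0.79(6250) = 350
Equilibrium: Y = 350 + 0.79Y + 206.5
0.21Y = 556.5, so Y = 556.5/0.21 = 2650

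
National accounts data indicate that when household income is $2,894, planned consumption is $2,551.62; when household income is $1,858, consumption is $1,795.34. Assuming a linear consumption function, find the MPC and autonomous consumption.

MPC = 0.73; a = 439

MPC = ΔC/ΔY = (2551.62 − 1795.34)/(2894 − 1858) = 756.28/1036 = 0.73
a = C − MPC·Y = 1795.34 − 0.73(1858) = 1795.34 − 1356.34 = 439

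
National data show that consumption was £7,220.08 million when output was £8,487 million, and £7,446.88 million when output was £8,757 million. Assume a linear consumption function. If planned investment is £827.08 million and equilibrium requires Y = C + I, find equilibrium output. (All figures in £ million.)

Y = 5738

MPC = (7446.88 − 7220.08)/(8757 − 8487) = 226.8/270 = 0.84
a = 7220.08 − 0.84(8487) = 91
Equilibrium: Y = 91 + 0.84Y + 827.08
0.16Y = 918.08, so Y = 918.08/0.16 = 5738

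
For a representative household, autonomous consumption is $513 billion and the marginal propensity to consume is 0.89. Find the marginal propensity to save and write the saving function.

MPS = 1 − MPC = 1 − 0.89 = 0.11
S = Y − C = -513 + 0.11Y

MPS = 0.11; S = -513 + 0.11Y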